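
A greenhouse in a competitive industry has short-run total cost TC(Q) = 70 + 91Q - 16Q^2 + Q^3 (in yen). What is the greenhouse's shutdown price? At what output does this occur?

The shutdown price is the minimum of AVC. VC = 91Q - 16Q^2 + Q^3, so AVC = 91 - 16Q + Q^2.
dAVC/dQ = -16 + 2Q = 0 gives Q = 8. min AVC = 91 - 16·8 + 8^2 = 27.
So the shutdown price is ¥27.

¥27 per unit, at Q = 8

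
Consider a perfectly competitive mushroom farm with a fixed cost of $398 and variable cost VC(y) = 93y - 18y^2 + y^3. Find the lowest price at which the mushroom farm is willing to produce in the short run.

Short-run supply begins at min AVC. From VC = 93y - 18y^2 + y^3, AVC = 93 - 18y + y^2.
dAVC/dy = -18 + 2y = 0 gives y = 9. min AVC = 93 - 18·9 + 9^2 = 12.
So the shutdown price is $12.

$12 per unit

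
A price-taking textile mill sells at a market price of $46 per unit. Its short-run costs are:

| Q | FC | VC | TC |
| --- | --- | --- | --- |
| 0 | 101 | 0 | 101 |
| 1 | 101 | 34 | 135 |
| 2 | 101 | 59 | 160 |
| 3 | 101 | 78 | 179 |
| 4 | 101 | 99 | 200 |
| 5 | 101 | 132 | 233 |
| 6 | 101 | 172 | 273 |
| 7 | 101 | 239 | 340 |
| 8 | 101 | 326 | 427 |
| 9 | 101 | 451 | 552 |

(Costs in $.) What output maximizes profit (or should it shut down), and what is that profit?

Tabulate TR − TC: Q=0: -101; Q=1: -89; Q=2: -68; Q=3: -41; Q=4: -16; Q=5: -3; Q=6: 3; Q=7: -18; Q=8: -59; Q=9: -138.
Profit is maximized at Q = 6. AVC there is 172/6 = $28.67 ≤ P, so producing beats shutting down (which would give -$101).

Q = 6; profit = $3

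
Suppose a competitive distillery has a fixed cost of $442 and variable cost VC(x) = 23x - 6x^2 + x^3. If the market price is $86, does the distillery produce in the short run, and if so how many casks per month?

Produce at x = 7

Variable cost is VC = 23x - 6x^2 + x^3, so AVC = VC/x = 23 - 6x + x^2 and MC = dTC/dx = 23 - 12x + 3x^2.
AVC is minimized where dAVC/dx = -6 + 2x = 0, at x = 3; min AVC = 23 - 6·3 + 3^2 = $14.
Since P = $86 ≥ min AVC = $14, price covers variable cost and the firm should produce.
Set P = MC: 86 = 23 - 12x + 3x^2 → -63 - 12x + 3x^2 = 0. The roots are x = -3 and x = 7; the profit-maximizing output is on the rising part of MC, so x* = 7.
Check: AVC at x = 7 is $30 ≤ P, so revenue covers variable cost.
Profit = P·x − TC = 86·7 − 652 = -$50, a loss, but smaller than the $442 fixed cost the firm would lose by shutting down.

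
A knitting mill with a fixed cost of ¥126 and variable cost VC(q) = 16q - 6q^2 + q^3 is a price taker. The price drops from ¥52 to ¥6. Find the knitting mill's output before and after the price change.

Output falls from 6 to 0 (the firm shuts down)

AVC = 16 - 6q + q^2, minimized at q = 3 where min AVC = ¥7. MC = 16 - 12q + 3q^2.
At P = ¥52 ≥ min AVC, set P = MC on the rising branch: q = 6.
At P = ¥6 < min AVC = ¥7, price no longer covers variable cost at any output, so the firm shuts down: q = 0.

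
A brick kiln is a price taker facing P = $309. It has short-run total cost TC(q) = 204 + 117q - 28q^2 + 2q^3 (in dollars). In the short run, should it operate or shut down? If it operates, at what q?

Strip out fixed cost: VC = 117q - 28q^2 + 2q^3. Then AVC = 117 - 28q + 2q^2 and MC = 117 - 56q + 6q^2.
The AVC parabola has its vertex at q = 28/4 = 7, where AVC = 117 - 28·7 + 2·7^2 = $19.
Since P = $309 ≥ min AVC = $19, price covers variable cost and the firm should produce.
P = MC gives -192 - 56q + 6q^2 = 0, with roots -8/3 and 12. Take the larger (rising MC): q* = 12.
Check: AVC at q = 12 is $69 ≤ P, so revenue covers variable cost.
Profit = P·q − TC = 309·12 − 1032 = $2676.

Produce at q = 12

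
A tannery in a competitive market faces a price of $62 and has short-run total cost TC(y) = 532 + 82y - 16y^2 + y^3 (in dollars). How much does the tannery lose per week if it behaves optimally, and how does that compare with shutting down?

AVC = 82 - 16y + y^2; min AVC = $18 at y = 8. Since P = $62 ≥ min AVC, the firm produces.
With MC = 82 - 32y + 3y^2, P = MC on the upward-sloping part at y* = 10.
TR = 62·10 = 620. TC = 532 + 220 = 752. Profit = 620 − 752 = -$132.
By producing, the firm covers all variable cost plus $400 of fixed cost; shutting down would lose the full $532.

Profit = -$132 at y = 10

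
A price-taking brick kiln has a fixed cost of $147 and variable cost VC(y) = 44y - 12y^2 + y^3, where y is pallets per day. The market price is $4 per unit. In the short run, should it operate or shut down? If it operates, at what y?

Variable cost is VC = 44y - 12y^2 + y^3, so AVC = VC/y = 44 - 12y + y^2 and MC = dTC/dy = 44 - 24y + 3y^2.
The AVC parabola has its vertex at y = 12/2 = 6, where AVC = 44 - 12·6 + 6^2 = $8.
Since P = $4 < min AVC = $8, price fails to cover variable cost at any output.
The firm minimizes its loss by shutting down and losing only its fixed cost of $147.

Shut down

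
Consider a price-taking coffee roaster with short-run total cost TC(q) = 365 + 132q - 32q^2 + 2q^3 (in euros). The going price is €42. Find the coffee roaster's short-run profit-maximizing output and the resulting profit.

Profit = -€41 at q = 9

AVC = 132 - 32q + 2q^2; min AVC = €4 at q = 8. Since P = €42 ≥ min AVC, the firm produces.
MC = 132 - 64q + 6q^2. Setting P = MC and taking the root on the rising branch gives q* = 9.
TR = 42·9 = 378. TC = 365 + 54 = 419. Profit = 378 − 419 = -€41.
Shutting down would mean losing the fixed cost of €365, so operating at a loss of €41 is better by €324.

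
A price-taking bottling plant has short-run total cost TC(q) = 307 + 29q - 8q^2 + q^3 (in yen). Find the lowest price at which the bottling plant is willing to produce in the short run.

¥13 per unit

The shutdown price is the minimum of AVC. VC = 29q - 8q^2 + q^3, so AVC = 29 - 8q + q^2.
dAVC/dq = -8 + 2q = 0 gives q = 4. min AVC = 29 - 8·4 + 4^2 = 13.
For P < ¥13 the firm produces nothing.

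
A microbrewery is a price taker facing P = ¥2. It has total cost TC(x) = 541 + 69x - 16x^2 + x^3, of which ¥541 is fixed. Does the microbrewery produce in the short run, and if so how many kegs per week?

Strip out fixed cost: VC = 69x - 16x^2 + x^3. Then AVC = 69 - 16x + x^2 and MC = 69 - 32x + 3x^2.
The AVC parabola has its vertex at x = 16/2 = 8, where AVC = 69 - 16·8 + 8^2 = ¥5.
Since P = ¥2 < min AVC = ¥5, price fails to cover variable cost at any output.
Best response: produce nothing and absorb the ¥541 fixed cost.

Shut down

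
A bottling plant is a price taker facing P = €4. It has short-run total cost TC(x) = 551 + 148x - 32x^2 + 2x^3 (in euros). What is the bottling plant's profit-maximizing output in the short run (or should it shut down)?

From TC, MC = TC'(x) = 148 - 64x + 6x^2 and AVC = VC/x = 148 - 32x + 2x^2.
The AVC parabola has its vertex at x = 32/4 = 8, where AVC = 148 - 32·8 + 2·8^2 = €20.
P = €4 lies below min AVC = €20; no output level covers variable cost.
Best response: produce nothing and absorb the €551 fixed cost.

Shut down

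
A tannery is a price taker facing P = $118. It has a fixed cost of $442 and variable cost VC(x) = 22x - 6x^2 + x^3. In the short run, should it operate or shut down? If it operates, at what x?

Produce at x = 8

Variable cost is VC = 22x - 6x^2 + x^3, so AVC = VC/x = 22 - 6x + x^2 and MC = dTC/dx = 22 - 12x + 3x^2.
AVC hits its minimum where MC = AVC, at x = 3, giving min AVC = 22 - 6·3 + 3^2 = $13.
Because $118 ≥ $13, revenue can cover variable cost; the firm operates.
Set P = MC: 118 = 22 - 12x + 3x^2 → -96 - 12x + 3x^2 = 0. The roots are x = -4 and x = 8; the profit-maximizing output is on the rising part of MC, so x* = 8.
Check: AVC at x = 8 is $38 ≤ P, so revenue covers variable cost.
Profit = P·x − TC = 118·8 − 746 = $198.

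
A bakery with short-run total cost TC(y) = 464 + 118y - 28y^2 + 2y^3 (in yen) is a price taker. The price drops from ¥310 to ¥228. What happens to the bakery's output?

Output falls from 12 to 11

AVC = 118 - 28y + 2y^2, minimized at y = 7 where min AVC = ¥20. MC = 118 - 56y + 6y^2.
With P = ¥310 above the shutdown price, P = MC gives y = 12.
At P = ¥228 ≥ min AVC, set P = MC: y = 11. The firm stays open but cuts output.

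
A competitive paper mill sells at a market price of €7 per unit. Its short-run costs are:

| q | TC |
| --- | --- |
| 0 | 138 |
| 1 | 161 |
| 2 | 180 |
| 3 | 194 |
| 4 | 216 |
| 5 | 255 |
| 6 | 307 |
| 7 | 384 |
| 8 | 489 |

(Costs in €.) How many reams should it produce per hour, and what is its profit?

Tabulate TR − TC: q=0: -138; q=1: -154; q=2: -166; q=3: -173; q=4: -188; q=5: -220; q=6: -265; q=7: -335; q=8: -433.
Profit is highest at q = 0. Equivalently, the lowest AVC in the table is 56/3 ≈ €18.67 at q = 3, and P = €7 falls below it — price never covers variable cost, so the firm shuts down and loses only its fixed cost.

q = 0 (shut down); profit = -€138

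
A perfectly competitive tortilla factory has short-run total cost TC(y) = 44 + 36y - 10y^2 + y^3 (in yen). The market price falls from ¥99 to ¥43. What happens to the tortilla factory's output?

AVC = 36 - 10y + y^2, minimized at y = 5 where min AVC = ¥11. MC = 36 - 20y + 3y^2.
With P = ¥99 above the shutdown price, P = MC gives y = 9.
At P = ¥43 ≥ min AVC, set P = MC: y = 7. The firm stays open but cuts output.

Output falls from 9 to 7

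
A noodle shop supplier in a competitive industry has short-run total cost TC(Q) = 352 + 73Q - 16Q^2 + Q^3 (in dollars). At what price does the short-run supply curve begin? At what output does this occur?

$9 per unit, at Q = 8

The firm shuts down when price falls below the minimum of average variable cost. AVC = VC/Q = 73 - 16Q + Q^2.
At the minimum of AVC, MC = AVC. MC = 73 - 32Q + 3Q^2; setting MC = AVC gives 2Q^2 - 16Q = 0, so Q = 8. min AVC = 9.
The firm shuts down for any P below $9.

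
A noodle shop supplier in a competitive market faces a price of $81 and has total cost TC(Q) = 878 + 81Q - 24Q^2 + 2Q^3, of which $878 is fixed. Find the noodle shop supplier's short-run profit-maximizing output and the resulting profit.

AVC = 81 - 24Q + 2Q^2 has its minimum $9 at Q = 6; price $81 clears that bar, so the firm operates.
With MC = 81 - 48Q + 6Q^2, P = MC on the upward-sloping part at Q* = 8.
TR = 81·8 = 648. TC = 878 + 136 = 1014. Profit = 648 − 1014 = -$366.
By producing, the firm covers all variable cost plus $512 of fixed cost; shutting down would lose the full $878.

Profit = -$366 at Q = 8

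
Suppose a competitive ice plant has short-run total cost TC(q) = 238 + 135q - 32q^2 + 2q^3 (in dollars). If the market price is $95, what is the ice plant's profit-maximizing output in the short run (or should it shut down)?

Produce at q = 10

Strip out fixed cost: VC = 135q - 32q^2 + 2q^3. Then AVC = 135 - 32q + 2q^2 and MC = 135 - 64q + 6q^2.
AVC is minimized where dAVC/dq = -32 + 4q = 0, at q = 8; min AVC = 135 - 32·8 + 2·8^2 = $7.
Because $95 ≥ $7, revenue can cover variable cost; the firm operates.
Solving P = MC: 40 - 64q + 6q^2 = 0 ⇒ q = 2/3 or 10. On the upward-sloping branch, q* = 10.
Check: AVC at q = 10 is $15 ≤ P, so revenue covers variable cost.
Profit = P·q − TC = 95·10 − 388 = $562.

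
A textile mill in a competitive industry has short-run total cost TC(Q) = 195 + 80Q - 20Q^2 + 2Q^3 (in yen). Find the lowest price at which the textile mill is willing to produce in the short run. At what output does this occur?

¥30 per unit, at Q = 5

The shutdown price is the minimum of AVC. VC = 80Q - 20Q^2 + 2Q^3, so AVC = 80 - 20Q + 2Q^2.
At the minimum of AVC, MC = AVC. MC = 80 - 40Q + 6Q^2; setting MC = AVC gives 4Q^2 - 20Q = 0, so Q = 5. min AVC = 30.
The firm shuts down for any P below ¥30.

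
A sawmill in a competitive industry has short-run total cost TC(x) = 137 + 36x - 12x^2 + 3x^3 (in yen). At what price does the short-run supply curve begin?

¥24 per unit

The firm shuts down when price falls below the minimum of average variable cost. AVC = VC/x = 36 - 12x + 3x^2.
dAVC/dx = -12 + 6x = 0 gives x = 2. min AVC = 36 - 12·2 + 3·2^2 = 24.
The firm shuts down for any P below ¥24.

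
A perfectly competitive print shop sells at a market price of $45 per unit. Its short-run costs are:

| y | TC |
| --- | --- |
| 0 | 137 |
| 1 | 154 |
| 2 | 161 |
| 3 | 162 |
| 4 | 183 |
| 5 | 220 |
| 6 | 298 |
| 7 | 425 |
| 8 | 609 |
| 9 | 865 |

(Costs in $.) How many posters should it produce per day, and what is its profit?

Profit at each row (π = 45y − TC): y=0: -137; y=1: -109; y=2: -71; y=3: -27; y=4: -3; y=5: 5; y=6: -28; y=7: -110; y=8: -249; y=9: -460.
Profit is maximized at y = 5. AVC there is 83/5 = $16.60 ≤ P, so producing beats shutting down (which would give -$137).

y = 5; profit = $5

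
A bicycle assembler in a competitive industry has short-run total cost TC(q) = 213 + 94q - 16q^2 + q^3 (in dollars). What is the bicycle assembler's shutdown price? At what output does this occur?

$30 per unit, at q = 8

Short-run supply begins at min AVC. From VC = 94q - 16q^2 + q^3, AVC = 94 - 16q + q^2.
dAVC/dq = -16 + 2q = 0 gives q = 8. min AVC = 94 - 16·8 + 8^2 = 30.
The firm shuts down for any P below $30.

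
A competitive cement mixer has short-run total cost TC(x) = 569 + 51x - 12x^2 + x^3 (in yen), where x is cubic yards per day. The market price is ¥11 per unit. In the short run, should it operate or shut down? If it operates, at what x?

Shut down

From TC, MC = TC'(x) = 51 - 24x + 3x^2 and AVC = VC/x = 51 - 12x + x^2.
The AVC parabola has its vertex at x = 12/2 = 6, where AVC = 51 - 12·6 + 6^2 = ¥15.
Since P = ¥11 < min AVC = ¥15, price fails to cover variable cost at any output.
Shutting down limits the loss to fixed cost, ¥569.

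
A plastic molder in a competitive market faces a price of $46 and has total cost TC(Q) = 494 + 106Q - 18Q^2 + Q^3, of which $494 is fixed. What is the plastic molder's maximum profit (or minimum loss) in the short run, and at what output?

AVC = 106 - 18Q + Q^2 has its minimum $25 at Q = 9; price $46 clears that bar, so the firm operates.
With MC = 106 - 36Q + 3Q^2, P = MC on the upward-sloping part at Q* = 10.
TR = 46·10 = 460. TC = 494 + 260 = 754. Profit = 460 − 754 = -$294.
That loss of $294 beats the $494 the firm would lose by shutting down; producing recovers $200 of fixed cost.

Profit = -$294 at Q = 10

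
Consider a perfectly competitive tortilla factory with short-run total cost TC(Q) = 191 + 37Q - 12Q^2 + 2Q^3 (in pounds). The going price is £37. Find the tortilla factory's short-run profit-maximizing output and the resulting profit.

Profit = -£127 at Q = 4

AVC = 37 - 12Q + 2Q^2; min AVC = £19 at Q = 3. Since P = £37 ≥ min AVC, the firm produces.
With MC = 37 - 24Q + 6Q^2, P = MC on the upward-sloping part at Q* = 4.
TR = 37·4 = 148. TC = 191 + 84 = 275. Profit = 148 − 275 = -£127.
By producing, the firm covers all variable cost plus £64 of fixed cost; shutting down would lose the full £191.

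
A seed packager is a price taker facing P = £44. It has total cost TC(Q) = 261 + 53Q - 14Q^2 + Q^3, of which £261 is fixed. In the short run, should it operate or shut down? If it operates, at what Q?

Strip out fixed cost: VC = 53Q - 14Q^2 + Q^3. Then AVC = 53 - 14Q + Q^2 and MC = 53 - 28Q + 3Q^2.
AVC hits its minimum where MC = AVC, at Q = 7, giving min AVC = 53 - 14·7 + 7^2 = £4.
P = £44 exceeds min AVC = £4, so the firm stays open.
P = MC gives 9 - 28Q + 3Q^2 = 0, with roots 1/3 and 9. Take the larger (rising MC): Q* = 9.
Check: AVC at Q = 9 is £8 ≤ P, so revenue covers variable cost.
Profit = P·Q − TC = 44·9 − 333 = £63.

Produce at Q = 9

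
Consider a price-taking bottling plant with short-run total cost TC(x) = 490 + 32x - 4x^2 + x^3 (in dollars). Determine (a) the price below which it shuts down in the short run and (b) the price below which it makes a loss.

Shutdown price = min AVC. AVC = 32 - 4x + x^2, with vertex at x = 2 and minimum $28.
ATC = 490/x + 32 - 4x + x^2. Setting dATC/dx = −490/x^2 − 4 + 2x = 0 gives x = 7 (since 2·7^3 − 4·7^2 = 490).
min ATC = 490/7 + 32 − 4·7 + 7^2 = $123. That is the break-even price.
Between these two prices the firm operates at a loss; above $123 it earns a profit.

Shutdown price = $28; break-even price = $123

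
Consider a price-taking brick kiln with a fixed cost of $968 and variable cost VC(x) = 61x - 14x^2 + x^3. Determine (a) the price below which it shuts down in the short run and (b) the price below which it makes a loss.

AVC = 61 - 14x + x^2; minimized at x = 7, giving min AVC = $12. That is the shutdown price.
ATC = 968/x + 61 - 14x + x^2. Setting dATC/dx = −968/x^2 − 14 + 2x = 0 gives x = 11 (since 2·11^3 − 14·11^2 = 968).
min ATC = 968/11 + 61 − 14·11 + 11^2 = $116. That is the break-even price.
For $12 ≤ P < $116 the firm produces at a loss; below $12 it shuts down.

Shutdown price = $12; break-even price = $116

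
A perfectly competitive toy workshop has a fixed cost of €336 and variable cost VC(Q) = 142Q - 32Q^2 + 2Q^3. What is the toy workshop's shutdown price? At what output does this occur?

The shutdown price is the minimum of AVC. VC = 142Q - 32Q^2 + 2Q^3, so AVC = 142 - 32Q + 2Q^2.
dAVC/dQ = -32 + 4Q = 0 gives Q = 8. min AVC = 142 - 32·8 + 2·8^2 = 14.
The firm shuts down for any P below €14.

€14 per unit, at Q = 8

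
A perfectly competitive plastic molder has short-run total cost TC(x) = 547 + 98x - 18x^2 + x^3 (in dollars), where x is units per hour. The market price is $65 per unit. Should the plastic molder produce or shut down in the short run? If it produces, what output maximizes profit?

Produce at x = 11

Strip out fixed cost: VC = 98x - 18x^2 + x^3. Then AVC = 98 - 18x + x^2 and MC = 98 - 36x + 3x^2.
The AVC parabola has its vertex at x = 18/2 = 9, where AVC = 98 - 18·9 + 9^2 = $17.
Since P = $65 ≥ min AVC = $17, price covers variable cost and the firm should produce.
P = MC gives 33 - 36x + 3x^2 = 0, with roots 1 and 11. Take the larger (rising MC): x* = 11.
Check: AVC at x = 11 is $21 ≤ P, so revenue covers variable cost.
Profit = P·x − TC = 65·11 − 778 = -$63, a loss, but smaller than the $547 fixed cost the firm would lose by shutting down.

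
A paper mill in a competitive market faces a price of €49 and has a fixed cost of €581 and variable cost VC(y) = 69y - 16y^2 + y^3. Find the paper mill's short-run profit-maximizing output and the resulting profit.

AVC = 69 - 16y + y^2 has its minimum €5 at y = 8; price €49 clears that bar, so the firm operates.
With MC = 69 - 32y + 3y^2, P = MC on the upward-sloping part at y* = 10.
TR = 49·10 = 490. TC = 581 + 90 = 671. Profit = 490 − 671 = -€181.
That loss of €181 beats the €581 the firm would lose by shutting down; producing recovers €400 of fixed cost.

Profit = -€181 at y = 10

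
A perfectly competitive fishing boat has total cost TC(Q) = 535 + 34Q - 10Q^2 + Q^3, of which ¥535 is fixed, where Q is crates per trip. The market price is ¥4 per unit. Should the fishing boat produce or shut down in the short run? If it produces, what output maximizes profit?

Shut down

Strip out fixed cost: VC = 34Q - 10Q^2 + Q^3. Then AVC = 34 - 10Q + Q^2 and MC = 34 - 20Q + 3Q^2.
The AVC parabola has its vertex at Q = 10/2 = 5, where AVC = 34 - 10·5 + 5^2 = ¥9.
P = ¥4 lies below min AVC = ¥9; no output level covers variable cost.
Best response: produce nothing and absorb the ¥535 fixed cost.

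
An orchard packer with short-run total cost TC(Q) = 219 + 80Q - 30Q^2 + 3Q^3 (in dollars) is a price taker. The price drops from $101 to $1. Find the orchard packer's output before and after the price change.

AVC = 80 - 30Q + 3Q^2, minimized at Q = 5 where min AVC = $5. MC = 80 - 60Q + 9Q^2.
At P = $101 ≥ min AVC, set P = MC on the rising branch: Q = 7.
At P = $1 < min AVC = $5, price no longer covers variable cost at any output, so the firm shuts down: Q = 0.

Output falls from 7 to 0 (the firm shuts down)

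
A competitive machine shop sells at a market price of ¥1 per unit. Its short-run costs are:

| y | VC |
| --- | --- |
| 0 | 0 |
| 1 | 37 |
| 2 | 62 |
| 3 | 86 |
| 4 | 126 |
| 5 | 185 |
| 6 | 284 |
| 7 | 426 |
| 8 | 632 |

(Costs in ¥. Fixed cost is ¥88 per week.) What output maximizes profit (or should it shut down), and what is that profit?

y = 0 (shut down); profit = -¥88

Profit at each row (π = 1y − TC): y=0: -88; y=1: -124; y=2: -148; y=3: -171; y=4: -210; y=5: -268; y=6: -366; y=7: -507; y=8: -712.
Profit is highest at y = 0. Equivalently, the lowest AVC in the table is 86/3 ≈ ¥28.67 at y = 3, and P = ¥1 falls below it — price never covers variable cost, so the firm shuts down and loses only its fixed cost.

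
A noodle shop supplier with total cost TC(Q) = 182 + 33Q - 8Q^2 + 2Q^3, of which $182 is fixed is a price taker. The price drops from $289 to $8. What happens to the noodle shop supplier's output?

Output falls from 8 to 0 (the firm shuts down)

MC = 33 - 16Q + 6Q^2; the shutdown threshold is min AVC = $25 (at Q = 2).
At P = $289 ≥ min AVC, set P = MC on the rising branch: Q = 8.
At P = $8 < min AVC = $25, price no longer covers variable cost at any output, so the firm shuts down: Q = 0.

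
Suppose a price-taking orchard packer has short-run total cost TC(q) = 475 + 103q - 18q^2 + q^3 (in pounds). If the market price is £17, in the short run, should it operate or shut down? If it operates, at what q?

Shut down

From TC, MC = TC'(q) = 103 - 36q + 3q^2 and AVC = VC/q = 103 - 18q + q^2.
AVC is minimized where dAVC/dq = -18 + 2q = 0, at q = 9; min AVC = 103 - 18·9 + 9^2 = £22.
With P < min AVC (£17 < £22), every unit sold adds to the loss.
Shutting down limits the loss to fixed cost, £475.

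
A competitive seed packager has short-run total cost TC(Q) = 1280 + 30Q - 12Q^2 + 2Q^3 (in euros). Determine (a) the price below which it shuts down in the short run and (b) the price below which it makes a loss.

Shutdown price = €12; break-even price = €222

Shutdown price = min AVC. AVC = 30 - 12Q + 2Q^2, with vertex at Q = 3 and minimum €12.
ATC = 1280/Q + 30 - 12Q + 2Q^2. Setting dATC/dQ = −1280/Q^2 − 12 + 4Q = 0 gives Q = 8 (since 4·8^3 − 12·8^2 = 1280).
min ATC = 1280/8 + 30 − 12·8 + 2·8^2 = €222. That is the break-even price.
Between these two prices the firm operates at a loss; above €222 it earns a profit.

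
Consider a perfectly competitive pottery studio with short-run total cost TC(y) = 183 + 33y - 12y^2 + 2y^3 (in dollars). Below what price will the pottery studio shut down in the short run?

$15 per unit

Short-run supply begins at min AVC. From VC = 33y - 12y^2 + 2y^3, AVC = 33 - 12y + 2y^2.
dAVC/dy = -12 + 4y = 0 gives y = 3. min AVC = 33 - 12·3 + 2·3^2 = 15.
So the shutdown price is $15.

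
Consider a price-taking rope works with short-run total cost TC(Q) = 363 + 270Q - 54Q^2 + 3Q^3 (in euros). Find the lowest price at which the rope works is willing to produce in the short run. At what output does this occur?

The firm shuts down when price falls below the minimum of average variable cost. AVC = VC/Q = 270 - 54Q + 3Q^2.
At the minimum of AVC, MC = AVC. MC = 270 - 108Q + 9Q^2; setting MC = AVC gives 6Q^2 - 54Q = 0, so Q = 9. min AVC = 27.
So the shutdown price is €27.

€27 per unit, at Q = 9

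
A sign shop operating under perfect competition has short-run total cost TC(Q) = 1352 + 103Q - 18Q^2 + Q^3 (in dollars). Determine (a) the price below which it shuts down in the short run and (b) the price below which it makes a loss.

Shutdown price = $22; break-even price = $142

AVC = 103 - 18Q + Q^2; minimized at Q = 9, giving min AVC = $22. That is the shutdown price.
ATC = 1352/Q + 103 - 18Q + Q^2. Setting dATC/dQ = −1352/Q^2 − 18 + 2Q = 0 gives Q = 13 (since 2·13^3 − 18·13^2 = 1352).
min ATC = 1352/13 + 103 − 18·13 + 13^2 = $142. That is the break-even price.
For $22 ≤ P < $142 the firm produces at a loss; below $22 it shuts down.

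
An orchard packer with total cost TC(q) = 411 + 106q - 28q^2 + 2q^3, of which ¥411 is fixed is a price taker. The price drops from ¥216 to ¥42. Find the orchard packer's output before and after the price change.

Output falls from 11 to 8

AVC = 106 - 28q + 2q^2, minimized at q = 7 where min AVC = ¥8. MC = 106 - 56q + 6q^2.
With P = ¥216 above the shutdown price, P = MC gives q = 11.
At P = ¥42 ≥ min AVC, set P = MC: q = 8. The firm stays open but cuts output.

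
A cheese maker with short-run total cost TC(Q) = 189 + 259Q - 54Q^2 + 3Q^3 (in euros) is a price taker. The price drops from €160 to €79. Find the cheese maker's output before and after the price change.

MC = 259 - 108Q + 9Q^2; the shutdown threshold is min AVC = €16 (at Q = 9).
At P = €160 ≥ min AVC, set P = MC on the rising branch: Q = 11.
At P = €79 ≥ min AVC, set P = MC: Q = 10. The firm stays open but cuts output.

Output falls from 11 to 10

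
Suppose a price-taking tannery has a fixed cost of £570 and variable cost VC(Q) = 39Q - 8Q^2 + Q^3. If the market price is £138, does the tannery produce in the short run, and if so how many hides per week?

Produce at Q = 9

Variable cost is VC = 39Q - 8Q^2 + Q^3, so AVC = VC/Q = 39 - 8Q + Q^2 and MC = dTC/dQ = 39 - 16Q + 3Q^2.
The AVC parabola has its vertex at Q = 8/2 = 4, where AVC = 39 - 8·4 + 4^2 = £23.
P = £138 exceeds min AVC = £23, so the firm stays open.
P = MC gives -99 - 16Q + 3Q^2 = 0, with roots -11/3 and 9. Take the larger (rising MC): Q* = 9.
Check: AVC at Q = 9 is £48 ≤ P, so revenue covers variable cost.
Profit = P·Q − TC = 138·9 − 1002 = £240.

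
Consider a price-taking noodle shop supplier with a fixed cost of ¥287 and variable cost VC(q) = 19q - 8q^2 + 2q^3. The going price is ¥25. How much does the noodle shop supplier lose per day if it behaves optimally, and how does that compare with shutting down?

Profit = -¥251 at q = 3

AVC = 19 - 8q + 2q^2; min AVC = ¥11 at q = 2. Since P = ¥25 ≥ min AVC, the firm produces.
With MC = 19 - 16q + 6q^2, P = MC on the upward-sloping part at q* = 3.
TR = 25·3 = 75. TC = 287 + 39 = 326. Profit = 75 − 326 = -¥251.
By producing, the firm covers all variable cost plus ¥36 of fixed cost; shutting down would lose the full ¥287.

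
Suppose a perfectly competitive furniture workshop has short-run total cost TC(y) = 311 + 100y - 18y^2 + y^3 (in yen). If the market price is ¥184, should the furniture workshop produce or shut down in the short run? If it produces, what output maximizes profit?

Produce at y = 14

Variable cost is VC = 100y - 18y^2 + y^3, so AVC = VC/y = 100 - 18y + y^2 and MC = dTC/dy = 100 - 36y + 3y^2.
The AVC parabola has its vertex at y = 18/2 = 9, where AVC = 100 - 18·9 + 9^2 = ¥19.
P = ¥184 exceeds min AVC = ¥19, so the firm stays open.
Set P = MC: 184 = 100 - 36y + 3y^2 → -84 - 36y + 3y^2 = 0. The roots are y = -2 and y = 14; the profit-maximizing output is on the rising part of MC, so y* = 14.
Check: AVC at y = 14 is ¥44 ≤ P, so revenue covers variable cost.
Profit = P·y − TC = 184·14 − 927 = ¥1649.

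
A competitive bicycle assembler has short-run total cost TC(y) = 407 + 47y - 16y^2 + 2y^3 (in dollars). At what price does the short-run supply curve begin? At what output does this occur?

$15 per unit, at y = 4

Short-run supply begins at min AVC. From VC = 47y - 16y^2 + 2y^3, AVC = 47 - 16y + 2y^2.
At the minimum of AVC, MC = AVC. MC = 47 - 32y + 6y^2; setting MC = AVC gives 4y^2 - 16y = 0, so y = 4. min AVC = 15.
The firm shuts down for any P below $15.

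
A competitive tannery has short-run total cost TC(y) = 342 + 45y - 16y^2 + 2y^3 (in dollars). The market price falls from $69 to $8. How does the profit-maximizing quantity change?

Output falls from 6 to 0 (the firm shuts down)

MC = 45 - 32y + 6y^2; the shutdown threshold is min AVC = $13 (at y = 4).
At P = $69 ≥ min AVC, set P = MC on the rising branch: y = 6.
At P = $8 < min AVC = $13, price no longer covers variable cost at any output, so the firm shuts down: y = 0.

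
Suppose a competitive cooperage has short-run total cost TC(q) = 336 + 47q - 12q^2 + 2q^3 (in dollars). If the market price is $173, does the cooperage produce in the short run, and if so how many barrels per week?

Produce at q = 7

Variable cost is VC = 47q - 12q^2 + 2q^3, so AVC = VC/q = 47 - 12q + 2q^2 and MC = dTC/dq = 47 - 24q + 6q^2.
AVC hits its minimum where MC = AVC, at q = 3, giving min AVC = 47 - 12·3 + 2·3^2 = $29.
Since P = $173 ≥ min AVC = $29, price covers variable cost and the firm should produce.
P = MC gives -126 - 24q + 6q^2 = 0, with roots -3 and 7. Take the larger (rising MC): q* = 7.
Check: AVC at q = 7 is $61 ≤ P, so revenue covers variable cost.
Profit = P·q − TC = 173·7 − 763 = $448.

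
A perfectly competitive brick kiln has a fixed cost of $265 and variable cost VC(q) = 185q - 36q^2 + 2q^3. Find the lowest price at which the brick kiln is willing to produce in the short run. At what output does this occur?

The shutdown price is the minimum of AVC. VC = 185q - 36q^2 + 2q^3, so AVC = 185 - 36q + 2q^2.
dAVC/dq = -36 + 4q = 0 gives q = 9. min AVC = 185 - 36·9 + 2·9^2 = 23.
So the shutdown price is $23.

$23 per unit, at q = 9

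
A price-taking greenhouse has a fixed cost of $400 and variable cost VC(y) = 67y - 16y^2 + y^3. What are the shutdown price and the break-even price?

AVC = 67 - 16y + y^2; minimized at y = 8, giving min AVC = $3. That is the shutdown price.
ATC = 400/y + 67 - 16y + y^2. Setting dATC/dy = −400/y^2 − 16 + 2y = 0 gives y = 10 (since 2·10^3 − 16·10^2 = 400).
min ATC = 400/10 + 67 − 16·10 + 10^2 = $47. That is the break-even price.
Between these two prices the firm operates at a loss; above $47 it earns a profit.

Shutdown price = $3; break-even price = $47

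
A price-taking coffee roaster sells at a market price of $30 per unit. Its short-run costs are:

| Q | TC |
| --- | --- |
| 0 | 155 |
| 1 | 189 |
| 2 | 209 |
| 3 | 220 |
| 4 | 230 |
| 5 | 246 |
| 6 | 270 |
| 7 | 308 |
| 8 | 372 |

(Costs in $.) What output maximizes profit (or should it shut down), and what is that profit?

Q = 6; profit = -$90

Tabulate TR − TC: Q=0: -155; Q=1: -159; Q=2: -149; Q=3: -130; Q=4: -110; Q=5: -96; Q=6: -90; Q=7: -98; Q=8: -132.
Profit is maximized at Q = 6. AVC there is 115/6 = $19.17 ≤ P, so producing beats shutting down (which would give -$155).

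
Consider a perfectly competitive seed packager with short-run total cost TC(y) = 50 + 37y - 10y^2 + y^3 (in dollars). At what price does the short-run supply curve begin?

The firm shuts down when price falls below the minimum of average variable cost. AVC = VC/y = 37 - 10y + y^2.
dAVC/dy = -10 + 2y = 0 gives y = 5. min AVC = 37 - 10·5 + 5^2 = 12.
For P < $12 the firm produces nothing.

$12 per unit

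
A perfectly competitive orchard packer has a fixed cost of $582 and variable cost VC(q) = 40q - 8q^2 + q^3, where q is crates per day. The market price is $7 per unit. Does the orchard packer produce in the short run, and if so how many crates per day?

Shut down

Variable cost is VC = 40q - 8q^2 + q^3, so AVC = VC/q = 40 - 8q + q^2 and MC = dTC/dq = 40 - 16q + 3q^2.
AVC hits its minimum where MC = AVC, at q = 4, giving min AVC = 40 - 8·4 + 4^2 = $24.
P = $7 lies below min AVC = $24; no output level covers variable cost.
Shutting down limits the loss to fixed cost, $582.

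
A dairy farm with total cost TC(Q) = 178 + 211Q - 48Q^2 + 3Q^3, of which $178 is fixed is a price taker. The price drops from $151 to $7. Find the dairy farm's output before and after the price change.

Output falls from 10 to 0 (the firm shuts down)

MC = 211 - 96Q + 9Q^2; the shutdown threshold is min AVC = $19 (at Q = 8).
With P = $151 above the shutdown price, P = MC gives Q = 10.
At P = $7 < min AVC = $19, price no longer covers variable cost at any output, so the firm shuts down: Q = 0.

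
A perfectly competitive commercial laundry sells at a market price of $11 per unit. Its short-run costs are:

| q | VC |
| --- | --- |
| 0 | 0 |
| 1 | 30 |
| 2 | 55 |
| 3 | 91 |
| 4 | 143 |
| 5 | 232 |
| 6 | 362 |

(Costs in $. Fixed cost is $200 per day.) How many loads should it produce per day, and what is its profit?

Tabulate TR − TC: q=0: -200; q=1: -219; q=2: -233; q=3: -258; q=4: -299; q=5: -377; q=6: -496.
Profit is highest at q = 0. Equivalently, the lowest AVC in the table is 55/2 ≈ $27.50 at q = 2, and P = $11 falls below it — price never covers variable cost, so the firm shuts down and loses only its fixed cost.

q = 0 (shut down); profit = -$200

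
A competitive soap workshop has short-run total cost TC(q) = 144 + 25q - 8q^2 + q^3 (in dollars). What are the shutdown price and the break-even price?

AVC = 25 - 8q + q^2; minimized at q = 4, giving min AVC = $9. That is the shutdown price.
ATC = 144/q + 25 - 8q + q^2. Setting dATC/dq = −144/q^2 − 8 + 2q = 0 gives q = 6 (since 2·6^3 − 8·6^2 = 144).
min ATC = 144/6 + 25 − 8·6 + 6^2 = $37. That is the break-even price.
Between these two prices the firm operates at a loss; above $37 it earns a profit.

Shutdown price = $9; break-even price = $37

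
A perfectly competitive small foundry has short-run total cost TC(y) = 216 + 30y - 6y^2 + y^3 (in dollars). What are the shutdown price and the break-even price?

Shutdown price = $21; break-even price = $66

Shutdown price = min AVC. AVC = 30 - 6y + y^2, with vertex at y = 3 and minimum $21.
ATC = 216/y + 30 - 6y + y^2. Setting dATC/dy = −216/y^2 − 6 + 2y = 0 gives y = 6 (since 2·6^3 − 6·6^2 = 216).
min ATC = 216/6 + 30 − 6·6 + 6^2 = $66. That is the break-even price.
For $21 ≤ P < $66 the firm produces at a loss; below $21 it shuts down.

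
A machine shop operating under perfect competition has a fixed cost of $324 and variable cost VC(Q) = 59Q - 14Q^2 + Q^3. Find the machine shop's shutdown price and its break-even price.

AVC = 59 - 14Q + Q^2; minimized at Q = 7, giving min AVC = $10. That is the shutdown price.
ATC = 324/Q + 59 - 14Q + Q^2. Setting dATC/dQ = −324/Q^2 − 14 + 2Q = 0 gives Q = 9 (since 2·9^3 − 14·9^2 = 324).
min ATC = 324/9 + 59 − 14·9 + 9^2 = $50. That is the break-even price.
Between these two prices the firm operates at a loss; above $50 it earns a profit.

Shutdown price = $10; break-even price = $50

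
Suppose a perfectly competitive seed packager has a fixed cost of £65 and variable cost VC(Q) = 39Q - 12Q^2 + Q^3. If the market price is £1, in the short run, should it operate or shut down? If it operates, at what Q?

Variable cost is VC = 39Q - 12Q^2 + Q^3, so AVC = VC/Q = 39 - 12Q + Q^2 and MC = dTC/dQ = 39 - 24Q + 3Q^2.
AVC is minimized where dAVC/dQ = -12 + 2Q = 0, at Q = 6; min AVC = 39 - 12·6 + 6^2 = £3.
Since P = £1 < min AVC = £3, price fails to cover variable cost at any output.
Best response: produce nothing and absorb the £65 fixed cost.

Shut down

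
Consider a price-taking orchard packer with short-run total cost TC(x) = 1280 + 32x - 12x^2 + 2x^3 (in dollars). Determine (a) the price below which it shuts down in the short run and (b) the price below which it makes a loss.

Shutdown price = $14; break-even price = $224

AVC = 32 - 12x + 2x^2; minimized at x = 3, giving min AVC = $14. That is the shutdown price.
ATC = 1280/x + 32 - 12x + 2x^2. Setting dATC/dx = −1280/x^2 − 12 + 4x = 0 gives x = 8 (since 4·8^3 − 12·8^2 = 1280).
min ATC = 1280/8 + 32 − 12·8 + 2·8^2 = $224. That is the break-even price.
For $14 ≤ P < $224 the firm produces at a loss; below $14 it shuts down.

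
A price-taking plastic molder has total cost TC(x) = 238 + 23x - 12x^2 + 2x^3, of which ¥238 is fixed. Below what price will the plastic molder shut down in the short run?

The shutdown price is the minimum of AVC. VC = 23x - 12x^2 + 2x^3, so AVC = 23 - 12x + 2x^2.
dAVC/dx = -12 + 4x = 0 gives x = 3. min AVC = 23 - 12·3 + 2·3^2 = 5.
So the shutdown price is ¥5.

¥5 per unit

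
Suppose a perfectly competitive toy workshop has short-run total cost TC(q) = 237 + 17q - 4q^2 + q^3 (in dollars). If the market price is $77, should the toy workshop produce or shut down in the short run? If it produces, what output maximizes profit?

Variable cost is VC = 17q - 4q^2 + q^3, so AVC = VC/q = 17 - 4q + q^2 and MC = dTC/dq = 17 - 8q + 3q^2.
The AVC parabola has its vertex at q = 4/2 = 2, where AVC = 17 - 4·2 + 2^2 = $13.
Since P = $77 ≥ min AVC = $13, price covers variable cost and the firm should produce.
Set P = MC: 77 = 17 - 8q + 3q^2 → -60 - 8q + 3q^2 = 0. The roots are q = -10/3 and q = 6; the profit-maximizing output is on the rising part of MC, so q* = 6.
Check: AVC at q = 6 is $29 ≤ P, so revenue covers variable cost.
Profit = P·q − TC = 77·6 − 411 = $51.

Produce at q = 6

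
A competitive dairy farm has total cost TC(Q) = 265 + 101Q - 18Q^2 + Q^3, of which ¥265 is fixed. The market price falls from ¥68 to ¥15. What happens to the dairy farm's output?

MC = 101 - 36Q + 3Q^2; the shutdown threshold is min AVC = ¥20 (at Q = 9).
At P = ¥68 ≥ min AVC, set P = MC on the rising branch: Q = 11.
At P = ¥15 < min AVC = ¥20, price no longer covers variable cost at any output, so the firm shuts down: Q = 0.

Output falls from 11 to 0 (the firm shuts down)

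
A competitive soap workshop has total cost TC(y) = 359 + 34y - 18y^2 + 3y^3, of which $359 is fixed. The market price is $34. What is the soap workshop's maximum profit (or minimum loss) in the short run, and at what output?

Profit = -$263 at y = 4

AVC = 34 - 18y + 3y^2; min AVC = $7 at y = 3. Since P = $34 ≥ min AVC, the firm produces.
With MC = 34 - 36y + 9y^2, P = MC on the upward-sloping part at y* = 4.
TR = 34·4 = 136. TC = 359 + 40 = 399. Profit = 136 − 399 = -$263.
By producing, the firm covers all variable cost plus $96 of fixed cost; shutting down would lose the full $359.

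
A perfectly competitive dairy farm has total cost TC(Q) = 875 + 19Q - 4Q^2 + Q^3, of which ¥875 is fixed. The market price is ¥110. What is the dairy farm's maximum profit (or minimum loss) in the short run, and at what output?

Profit = -¥385 at Q = 7

AVC = 19 - 4Q + Q^2 has its minimum ¥15 at Q = 2; price ¥110 clears that bar, so the firm operates.
With MC = 19 - 8Q + 3Q^2, P = MC on the upward-sloping part at Q* = 7.
TR = 110·7 = 770. TC = 875 + 280 = 1155. Profit = 770 − 1155 = -¥385.
Shutting down would mean losing the fixed cost of ¥875, so operating at a loss of ¥385 is better by ¥490.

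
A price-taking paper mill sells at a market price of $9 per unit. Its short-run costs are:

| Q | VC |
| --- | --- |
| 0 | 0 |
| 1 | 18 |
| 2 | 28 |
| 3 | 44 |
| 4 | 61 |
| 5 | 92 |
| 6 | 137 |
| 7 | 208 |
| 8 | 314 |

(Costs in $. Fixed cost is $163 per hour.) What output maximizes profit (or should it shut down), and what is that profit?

Profit at each row (π = 9Q − TC): Q=0: -163; Q=1: -172; Q=2: -173; Q=3: -180; Q=4: -188; Q=5: -210; Q=6: -246; Q=7: -308; Q=8: -405.
Profit is highest at Q = 0. Equivalently, the lowest AVC in the table is 28/2 ≈ $14 at Q = 2, and P = $9 falls below it — price never covers variable cost, so the firm shuts down and loses only its fixed cost.

Q = 0 (shut down); profit = -$163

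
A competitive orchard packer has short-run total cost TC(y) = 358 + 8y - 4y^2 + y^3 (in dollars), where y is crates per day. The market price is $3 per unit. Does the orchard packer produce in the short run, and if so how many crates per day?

Shut down

Strip out fixed cost: VC = 8y - 4y^2 + y^3. Then AVC = 8 - 4y + y^2 and MC = 8 - 8y + 3y^2.
AVC is minimized where dAVC/dy = -4 + 2y = 0, at y = 2; min AVC = 8 - 4·2 + 2^2 = $4.
Since P = $3 < min AVC = $4, price fails to cover variable cost at any output.
Best response: produce nothing and absorb the $358 fixed cost.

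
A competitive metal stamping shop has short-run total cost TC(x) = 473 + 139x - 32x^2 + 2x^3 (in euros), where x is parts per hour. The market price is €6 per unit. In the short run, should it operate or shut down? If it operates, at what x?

Variable cost is VC = 139x - 32x^2 + 2x^3, so AVC = VC/x = 139 - 32x + 2x^2 and MC = dTC/dx = 139 - 64x + 6x^2.
The AVC parabola has its vertex at x = 32/4 = 8, where AVC = 139 - 32·8 + 2·8^2 = €11.
With P < min AVC (€6 < €11), every unit sold adds to the loss.
The firm minimizes its loss by shutting down and losing only its fixed cost of €473.

Shut down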